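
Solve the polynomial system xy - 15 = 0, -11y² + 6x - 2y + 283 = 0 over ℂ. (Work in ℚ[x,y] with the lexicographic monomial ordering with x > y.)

{(-3, -5), (-5*sqrt(3601)/12 - 265/12, 53/22 - sqrt(3601)/22), (-265/12 + 5*sqrt(3601)/12, 53/22 + sqrt(3601)/22)}

Compute a lex Gröbner basis by Buchberger's algorithm.
f_1 = xy - 15, LT = xy.
f_2 = 6x - 11y² - 2y + 283, LT = x.

S(f_1,f_2): lcm = xy. S = 11/6y³ + ⅓y² - 283/6y - 15.
  leading term y³: no divisor's leading term divides it; move 11/6y³ to the remainder.
  leading term y²: no divisor's leading term divides it; move ⅓y² to the remainder.
  leading term y: no divisor's leading term divides it; move -283/6y to the remainder.
  leading term 1: no divisor's leading term divides it; move -15 to the remainder.
  remainder 11/6y³ + ⅓y² - 283/6y - 15 ≠ 0; add h_3 = 11/6y³ + ⅓y² - 283/6y - 15 to the basis.

The other S-polynomials (S(f_1,h_3), S(f_2,h_3)) all reduce to 0 modulo the current basis, so we have a Gröbner basis.
Inter-reduce: drop elements whose leading term is divisible by another's, tail-reduce, and make monic.
Reduced Gröbner basis: {x - 11/6y² - ⅓y + 283/6, y³ + 2/11y² - 283/11y - 90/11}.

The lex basis is triangular: the last element involves only y. Solving y³ + 2/11y² - 283/11y - 90/11 = 0 gives y ∈ {-5, 53/22 - sqrt(3601)/22, 53/22 + sqrt(3601)/22}; substituting each value into the earlier elements determines the remaining variables.
  y = -5: the earlier basis element becomes x + 3 = 0, giving x = -3 — point (-3, -5).
  y = 53/22 - sqrt(3601)/22: the earlier basis element becomes x + 265/12 + 5*sqrt(3601)/12 = 0, giving x = -5*sqrt(3601)/12 - 265/12 — point (-5*sqrt(3601)/12 - 265/12, 53/22 - sqrt(3601)/22).
  y = 53/22 + sqrt(3601)/22: the earlier basis element becomes x - 5*sqrt(3601)/12 + 265/12 = 0, giving x = -265/12 + 5*sqrt(3601)/12 — point (-265/12 + 5*sqrt(3601)/12, 53/22 + sqrt(3601)/22).
A lex Gröbner basis triangularizes the system, enabling back-substitution.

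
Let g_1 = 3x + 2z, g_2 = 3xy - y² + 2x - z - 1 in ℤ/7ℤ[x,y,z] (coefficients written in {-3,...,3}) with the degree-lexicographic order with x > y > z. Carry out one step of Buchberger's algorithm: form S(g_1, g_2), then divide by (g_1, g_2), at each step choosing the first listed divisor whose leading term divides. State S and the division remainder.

lcm(LM(g_1), LM(g_2)) = xy.
S = (lcm/LT(g_1))·g_1 − (lcm/LT(g_2))·g_2 = -2y² + 3yz - 3x - 2z - 2.
Reduce S modulo (g_1, g_2) in that order:
  leading term y²: no divisor's leading term divides it; move -2y² to the remainder.
  leading term yz: no divisor's leading term divides it; move 3yz to the remainder.
  leading term x: subtract (-1)·g_1 from -3x - 2z - 2 → -2
  leading term 1: no divisor's leading term divides it; move -2 to the remainder.
The remainder -2y² + 3yz - 2 is nonzero, so it would be added as the next basis element.

S(g_1, g_2) = -2y² + 3yz - 3x - 2z - 2; remainder on division = -2y² + 3yz - 2.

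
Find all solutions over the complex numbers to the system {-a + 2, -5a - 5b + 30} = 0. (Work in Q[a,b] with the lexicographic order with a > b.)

Compute a lex Gröbner basis by Buchberger's algorithm.
f_1 = -a + 2, LT = a.
f_2 = -5a - 5b + 30, LT = a.

S(f_1,f_2): lcm = a. S = -b + 4.
  leading term b: no divisor's leading term divides it; move -b to the remainder.
  leading term 1: no divisor's leading term divides it; move 4 to the remainder.
  remainder -b + 4 ≠ 0; add h_3 = -b + 4 to the basis.

S(f_1,h_3): leading monomials are coprime, so the S-polynomial reduces to 0 (Buchberger's first criterion).
S(f_2,h_3): leading monomials are coprime, so the S-polynomial reduces to 0 (Buchberger's first criterion).
Every S-polynomial of the final basis reduces to 0, so we have a Gröbner basis.
Inter-reduce: drop elements whose leading term is divisible by another's, tail-reduce, and make monic.
Reduced Gröbner basis: {a - 2, b - 4}.

A lex Gröbner basis eliminates variables successively. Here b - 4 depends only on b, with roots {4}; lifting each root through the earlier basis elements recovers the full solutions.
  b = 4: the earlier basis element becomes a - 2 = 0, giving a = 2 — point (2, 4).
Each listed point satisfies every original equation (direct substitution).

{(2, 4)}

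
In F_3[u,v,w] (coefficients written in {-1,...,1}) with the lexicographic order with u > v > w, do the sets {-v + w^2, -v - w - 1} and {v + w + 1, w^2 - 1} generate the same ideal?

Two ideals are equal iff their reduced Gröbner bases coincide (the reduced basis is unique for a fixed ordering).
Buchberger on the first generating set:
f_1 = -v + w^2, LT = v.
f_2 = -v - w - 1, LT = v.

S(f_1,f_2): lcm = v. S = -w^2 - w - 1.
  leading term w^2: no divisor's leading term divides it; move -w^2 to the remainder.
  leading term w: no divisor's leading term divides it; move -w to the remainder.
  leading term 1: no divisor's leading term divides it; move -1 to the remainder.
  remainder -w^2 - w - 1 ≠ 0; add g_3 = -w^2 - w - 1 to the basis.

The other S-polynomials (S(f_1,g_3), S(f_2,g_3)) all reduce to 0 modulo the current basis, so we have a Gröbner basis.
Inter-reduce: drop elements whose leading term is divisible by another's, tail-reduce, and make monic.
Reduced Gröbner basis: {v + w + 1, w^2 + w + 1}.

Buchberger on the second generating set:
h_1 = v + w + 1, LT = v.
h_2 = w^2 - 1, LT = w^2.

The S-polynomials (S(h_1,h_2)) all reduce to 0 modulo the current basis, so we have a Gröbner basis.
Inter-reduce: drop elements whose leading term is divisible by another's, tail-reduce, and make monic.
Reduced Gröbner basis: {v + w + 1, w^2 - 1}.

These differ, so the ideals are not equal.

No, the ideals differ.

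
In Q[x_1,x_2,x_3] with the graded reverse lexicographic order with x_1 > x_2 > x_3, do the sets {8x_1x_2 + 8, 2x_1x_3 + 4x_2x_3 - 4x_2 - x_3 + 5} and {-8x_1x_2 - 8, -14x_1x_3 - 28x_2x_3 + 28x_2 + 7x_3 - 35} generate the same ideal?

Yes, the ideals are equal.

Equality of ideals is decidable: compute both reduced Gröbner bases (unique for the ordering) and check whether they agree.
Buchberger on the first generating set:
f_1 = 8x_1x_2 + 8, LT = x_1x_2.
f_2 = 2x_1x_3 + 4x_2x_3 - 4x_2 - x_3 + 5, LT = x_1x_3.

S(f_1,f_2): lcm = x_1x_2x_3. S = -2x_2^{2}x_3 + 2x_2^{2} + \tfrac{1}{2}x_2x_3 - \tfrac{5}{2}x_2 + x_3.
  reduce S modulo (f_1, f_2):
  remainder -2x_2^{2}x_3 + 2x_2^{2} + \tfrac{1}{2}x_2x_3 - \tfrac{5}{2}x_2 + x_3 ≠ 0; add g_3 = -2x_2^{2}x_3 + 2x_2^{2} + \tfrac{1}{2}x_2x_3 - \tfrac{5}{2}x_2 + x_3 to the basis.

The other S-polynomials (S(f_1,g_3), S(f_2,g_3)) all reduce to 0 modulo the current basis, so we have a Gröbner basis.
Inter-reduce: drop elements whose leading term is divisible by another's, tail-reduce, and make monic.
Reduced Gröbner basis: {x_2^{2}x_3 - x_2^{2} - \tfrac{1}{4}x_2x_3 + \tfrac{5}{4}x_2 - \tfrac{1}{2}x_3, x_1x_2 + 1, x_1x_3 + 2x_2x_3 - 2x_2 - \tfrac{1}{2}x_3 + \tfrac{5}{2}}.

Buchberger on the second generating set:
h_1 = -8x_1x_2 - 8, LT = x_1x_2.
h_2 = -14x_1x_3 - 28x_2x_3 + 28x_2 + 7x_3 - 35, LT = x_1x_3.

S(h_1,h_2): lcm = x_1x_2x_3. S = -2x_2^{2}x_3 + 2x_2^{2} + \tfrac{1}{2}x_2x_3 - \tfrac{5}{2}x_2 + x_3.
  reduce S modulo (h_1, h_2):
  remainder -2x_2^{2}x_3 + 2x_2^{2} + \tfrac{1}{2}x_2x_3 - \tfrac{5}{2}x_2 + x_3 ≠ 0; add k_3 = -2x_2^{2}x_3 + 2x_2^{2} + \tfrac{1}{2}x_2x_3 - \tfrac{5}{2}x_2 + x_3 to the basis.

The other S-polynomials (S(h_1,k_3), S(h_2,k_3)) all reduce to 0 modulo the current basis, so we have a Gröbner basis.
Inter-reduce: drop elements whose leading term is divisible by another's, tail-reduce, and make monic.
Reduced Gröbner basis: {x_2^{2}x_3 - x_2^{2} - \tfrac{1}{4}x_2x_3 + \tfrac{5}{4}x_2 - \tfrac{1}{2}x_3, x_1x_2 + 1, x_1x_3 + 2x_2x_3 - 2x_2 - \tfrac{1}{2}x_3 + \tfrac{5}{2}}.

The two bases agree; hence the ideals are identical.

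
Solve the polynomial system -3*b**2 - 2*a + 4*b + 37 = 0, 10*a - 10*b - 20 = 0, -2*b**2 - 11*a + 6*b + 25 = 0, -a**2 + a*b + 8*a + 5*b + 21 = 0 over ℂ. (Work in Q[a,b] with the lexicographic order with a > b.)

Compute a lex Gröbner basis by Buchberger's algorithm.
f_1 = -2*a - 3*b**2 + 4*b + 37, LT = a.
f_2 = 10*a - 10*b - 20, LT = a.
f_3 = -11*a - 2*b**2 + 6*b + 25, LT = a.
f_4 = -a**2 + a*b + 8*a + 5*b + 21, LT = a**2.

S(f_1,f_2): lcm = a. S = 3/2*b**2 - b - 33/2.
  leading term b**2: no divisor's leading term divides it; move 3/2*b**2 to the remainder.
  leading term b: no divisor's leading term divides it; move -b to the remainder.
  leading term 1: no divisor's leading term divides it; move -33/2 to the remainder.
  remainder 3/2*b**2 - b - 33/2 ≠ 0; add h_5 = 3/2*b**2 - b - 33/2 to the basis.

S(f_1,f_3): lcm = a. S = 29/22*b**2 - 16/11*b - 357/22.
  leading term b**2: subtract (29/33)·h_5 from 29/22*b**2 - 16/11*b - 357/22 → -19/33*b - 19/11
  leading term b: no divisor's leading term divides it; move -19/33*b to the remainder.
  leading term 1: no divisor's leading term divides it; move -19/11 to the remainder.
  remainder -19/33*b - 19/11 ≠ 0; add h_6 = -19/33*b - 19/11 to the basis.

S(f_1,f_4): lcm = a**2. S = 3/2*a*b**2 - a*b - 21/2*a + 5*b + 21.
  leading term a*b**2: subtract (-3/4*b**2)·f_1 from 3/2*a*b**2 - a*b - 21/2*a + 5*b + 21 → -a*b - 21/2*a - 9/4*b**4 + 3*b**3 + 111/4*b**2 + 5*b + 21
  leading term a*b: subtract (1/2*b)·f_1 from -a*b - 21/2*a - 9/4*b**4 + 3*b**3 + 111/4*b**2 + 5*b + 21 → -21/2*a - 9/4*b**4 + 9/2*b**3 + 103/4*b**2 - 27/2*b + 21
  leading term a: subtract (21/4)·f_1 from -21/2*a - 9/4*b**4 + 9/2*b**3 + 103/4*b**2 - 27/2*b + 21 → -9/4*b**4 + 9/2*b**3 + 83/2*b**2 - 69/2*b - 693/4
  leading term b**4: subtract (-3/2*b**2)·h_5 from -9/4*b**4 + 9/2*b**3 + 83/2*b**2 - 69/2*b - 693/4 → 3*b**3 + 67/4*b**2 - 69/2*b - 693/4
  leading term b**3: subtract (2*b)·h_5 from 3*b**3 + 67/4*b**2 - 69/2*b - 693/4 → 75/4*b**2 - 3/2*b - 693/4
  leading term b**2: subtract (25/2)·h_5 from 75/4*b**2 - 3/2*b - 693/4 → 11*b + 33
  leading term b: subtract (-363/19)·h_6 from 11*b + 33 → 0
  remainder 0.

S(f_2,f_3): lcm = a. S = -2/11*b**2 - 5/11*b + 3/11.
  leading term b**2: subtract (-4/33)·h_5 from -2/11*b**2 - 5/11*b + 3/11 → -19/33*b - 19/11
  leading term b: subtract (1)·h_6 from -19/33*b - 19/11 → 0
  remainder 0.

S(f_2,f_4): lcm = a**2. S = 6*a + 5*b + 21.
  leading term a: subtract (-3)·f_1 from 6*a + 5*b + 21 → -9*b**2 + 17*b + 132
  leading term b**2: subtract (-6)·h_5 from -9*b**2 + 17*b + 132 → 11*b + 33
  leading term b: subtract (-363/19)·h_6 from 11*b + 33 → 0
  remainder 0.

S(f_3,f_4): lcm = a**2. S = 2/11*a*b**2 + 5/11*a*b + 63/11*a + 5*b + 21.
  leading term a*b**2: subtract (-1/11*b**2)·f_1 from 2/11*a*b**2 + 5/11*a*b + 63/11*a + 5*b + 21 → 5/11*a*b + 63/11*a - 3/11*b**4 + 4/11*b**3 + 37/11*b**2 + 5*b + 21
  leading term a*b: subtract (-5/22*b)·f_1 from 5/11*a*b + 63/11*a - 3/11*b**4 + 4/11*b**3 + 37/11*b**2 + 5*b + 21 → 63/11*a - 3/11*b**4 - 7/22*b**3 + 47/11*b**2 + 295/22*b + 21
  leading term a: subtract (-63/22)·f_1 from 63/11*a - 3/11*b**4 - 7/22*b**3 + 47/11*b**2 + 295/22*b + 21 → -3/11*b**4 - 7/22*b**3 - 95/22*b**2 + 547/22*b + 2793/22
  leading term b**4: subtract (-2/11*b**2)·h_5 from -3/11*b**4 - 7/22*b**3 - 95/22*b**2 + 547/22*b + 2793/22 → -1/2*b**3 - 161/22*b**2 + 547/22*b + 2793/22
  leading term b**3: subtract (-1/3*b)·h_5 from -1/2*b**3 - 161/22*b**2 + 547/22*b + 2793/22 → -505/66*b**2 + 213/11*b + 2793/22
  leading term b**2: subtract (-505/99)·h_5 from -505/66*b**2 + 213/11*b + 2793/22 → 1412/99*b + 1412/33
  leading term b: subtract (-1412/57)·h_6 from 1412/99*b + 1412/33 → 0
  remainder 0.

S(f_1,h_5): leading monomials are coprime, so the S-polynomial reduces to 0 (Buchberger's first criterion).
S(f_2,h_5): leading monomials are coprime, so the S-polynomial reduces to 0 (Buchberger's first criterion).
S(f_3,h_5): leading monomials are coprime, so the S-polynomial reduces to 0 (Buchberger's first criterion).
S(f_4,h_5): leading monomials are coprime, so the S-polynomial reduces to 0 (Buchberger's first criterion).
S(f_1,h_6): leading monomials are coprime, so the S-polynomial reduces to 0 (Buchberger's first criterion).
S(f_2,h_6): leading monomials are coprime, so the S-polynomial reduces to 0 (Buchberger's first criterion).
S(f_3,h_6): leading monomials are coprime, so the S-polynomial reduces to 0 (Buchberger's first criterion).
S(f_4,h_6): leading monomials are coprime, so the S-polynomial reduces to 0 (Buchberger's first criterion).
S(h_5,h_6): lcm = b**2. S = -11/3*b - 11.
  leading term b: subtract (121/19)·h_6 from -11/3*b - 11 → 0
  remainder 0.

Every S-polynomial of the final basis reduces to 0, so we have a Gröbner basis.
Inter-reduce: drop elements whose leading term is divisible by another's, tail-reduce, and make monic.
Reduced Gröbner basis: {a + 1, b + 3}.

Since the basis is lex-ordered, b + 3 is univariate in b. Its roots are {-3}. Back-substituting each root into the other basis elements fixes the other coordinates.
  b = -3: the earlier basis element becomes a + 1 = 0, giving a = -1 — point (-1, -3).
Substituting each solution back into the original system confirms all equations vanish.

{(-1, -3)}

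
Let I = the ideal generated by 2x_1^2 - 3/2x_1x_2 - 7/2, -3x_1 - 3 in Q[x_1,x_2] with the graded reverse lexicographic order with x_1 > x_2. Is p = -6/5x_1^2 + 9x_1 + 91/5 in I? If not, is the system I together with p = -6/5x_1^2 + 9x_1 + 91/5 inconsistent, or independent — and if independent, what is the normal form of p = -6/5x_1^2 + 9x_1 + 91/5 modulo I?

First compute the reduced Gröbner basis of I by Buchberger's algorithm.
f_1 = 2x_1^2 - 3/2x_1x_2 - 7/2, LT = x_1^2.
f_2 = -3x_1 - 3, LT = x_1.

S(f_1,f_2): lcm = x_1^2. S = -3/4x_1x_2 - x_1 - 7/4.
  leading term x_1x_2: subtract (1/4x_2)·f_2 from -3/4x_1x_2 - x_1 - 7/4 → -x_1 + 3/4x_2 - 7/4
  leading term x_1: subtract (1/3)·f_2 from -x_1 + 3/4x_2 - 7/4 → 3/4x_2 - 3/4
  leading term x_2: no divisor's leading term divides it; move 3/4x_2 to the remainder.
  leading term 1: no divisor's leading term divides it; move -3/4 to the remainder.
  remainder 3/4x_2 - 3/4 ≠ 0; add h_3 = 3/4x_2 - 3/4 to the basis.

S(f_1,h_3): leading monomials are coprime, so the S-polynomial reduces to 0 (Buchberger's first criterion).
S(f_2,h_3): leading monomials are coprime, so the S-polynomial reduces to 0 (Buchberger's first criterion).
Every S-polynomial of the final basis reduces to 0, so we have a Gröbner basis.
Inter-reduce: drop elements whose leading term is divisible by another's, tail-reduce, and make monic.
Reduced Gröbner basis: {x_1 + 1, x_2 - 1}.
Label its elements g_1 = x_1 + 1, g_2 = x_2 - 1.

Reduce p = -6/5x_1^2 + 9x_1 + 91/5 modulo G:
  leading term x_1^2: subtract (-6/5x_1)·g_1 from -6/5x_1^2 + 9x_1 + 91/5 → 51/5x_1 + 91/5
  leading term x_1: subtract (51/5)·g_1 from 51/5x_1 + 91/5 → 8
  leading term 1: no divisor's leading term divides it; move 8 to the remainder.
  normal form = 8.
The normal form is nonzero, so p ∉ I. Since p minus its normal form lies in I, I + (p) = I + (r) where r = 8; decide whether this ideal is the whole ring.
Here r = 8 is a nonzero constant, hence a unit: 1 ∈ I + (p), the Gröbner basis of I + (p) is {1}, and the enlarged system has no common solution — adjoining p is inconsistent.

The remainder on division by a Gröbner basis is unique — it is the normal form.

Adjoining -6/5x_1^2 + 9x_1 + 91/5 makes the ideal the whole ring: the system is inconsistent.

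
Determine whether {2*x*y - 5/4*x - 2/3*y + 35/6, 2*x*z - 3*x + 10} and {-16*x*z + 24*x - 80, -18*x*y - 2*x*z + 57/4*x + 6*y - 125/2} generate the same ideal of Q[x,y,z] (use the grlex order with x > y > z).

Since reduced Gröbner bases are canonical representatives of ideals under a given ordering, it suffices to compute and compare them.
Buchberger on the first generating set:
f_1 = 2*x*y - 5/4*x - 2/3*y + 35/6, LT = x*y.
f_2 = 2*x*z - 3*x + 10, LT = x*z.

S(f_1,f_2): lcm = x*y*z. S = 3/2*x*y - 5/8*x*z - 1/3*y*z - 5*y + 35/12*z.
  leading term x*y: subtract (3/4)·f_1 from 3/2*x*y - 5/8*x*z - 1/3*y*z - 5*y + 35/12*z → -5/8*x*z - 1/3*y*z + 15/16*x - 9/2*y + 35/12*z - 35/8
  leading term x*z: subtract (-5/16)·f_2 from -5/8*x*z - 1/3*y*z + 15/16*x - 9/2*y + 35/12*z - 35/8 → -1/3*y*z - 9/2*y + 35/12*z - 5/4
  leading term y*z: no divisor's leading term divides it; move -1/3*y*z to the remainder.
  leading term y: no divisor's leading term divides it; move -9/2*y to the remainder.
  leading term z: no divisor's leading term divides it; move 35/12*z to the remainder.
  leading term 1: no divisor's leading term divides it; move -5/4 to the remainder.
  remainder -1/3*y*z - 9/2*y + 35/12*z - 5/4 ≠ 0; add g_3 = -1/3*y*z - 9/2*y + 35/12*z - 5/4 to the basis.

The other S-polynomials (S(f_1,g_3), S(f_2,g_3)) all reduce to 0 modulo the current basis, so we have a Gröbner basis.
Inter-reduce: drop elements whose leading term is divisible by another's, tail-reduce, and make monic.
Reduced Gröbner basis: {x*y - 5/8*x - 1/3*y + 35/12, x*z - 3/2*x + 5, y*z + 27/2*y - 35/4*z + 15/4}.

Buchberger on the second generating set:
h_1 = -16*x*z + 24*x - 80, LT = x*z.
h_2 = -18*x*y - 2*x*z + 57/4*x + 6*y - 125/2, LT = x*y.

S(h_1,h_2): lcm = x*y*z. S = -1/9*x*z**2 - 3/2*x*y + 19/24*x*z + 1/3*y*z + 5*y - 125/36*z.
  leading term x*z**2: subtract (1/144*z)·h_1 from -1/9*x*z**2 - 3/2*x*y + 19/24*x*z + 1/3*y*z + 5*y - 125/36*z → -3/2*x*y + 5/8*x*z + 1/3*y*z + 5*y - 35/12*z
  leading term x*y: subtract (1/12)·h_2 from -3/2*x*y + 5/8*x*z + 1/3*y*z + 5*y - 35/12*z → 19/24*x*z + 1/3*y*z - 19/16*x + 9/2*y - 35/12*z + 125/24
  leading term x*z: subtract (-19/384)·h_1 from 19/24*x*z + 1/3*y*z - 19/16*x + 9/2*y - 35/12*z + 125/24 → 1/3*y*z + 9/2*y - 35/12*z + 5/4
  leading term y*z: no divisor's leading term divides it; move 1/3*y*z to the remainder.
  leading term y: no divisor's leading term divides it; move 9/2*y to the remainder.
  leading term z: no divisor's leading term divides it; move -35/12*z to the remainder.
  leading term 1: no divisor's leading term divides it; move 5/4 to the remainder.
  remainder 1/3*y*z + 9/2*y - 35/12*z + 5/4 ≠ 0; add k_3 = 1/3*y*z + 9/2*y - 35/12*z + 5/4 to the basis.

The other S-polynomials (S(h_1,k_3), S(h_2,k_3)) all reduce to 0 modulo the current basis, so we have a Gröbner basis.
Inter-reduce: drop elements whose leading term is divisible by another's, tail-reduce, and make monic.
Reduced Gröbner basis: {x*y - 5/8*x - 1/3*y + 35/12, x*z - 3/2*x + 5, y*z + 27/2*y - 35/4*z + 15/4}.

Same reduced basis, so the two generating sets span the same ideal.

Yes, the ideals are equal.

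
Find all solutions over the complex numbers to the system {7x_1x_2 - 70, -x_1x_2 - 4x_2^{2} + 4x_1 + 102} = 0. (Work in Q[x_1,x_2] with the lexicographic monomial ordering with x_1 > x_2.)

Compute a lex Gröbner basis by Buchberger's algorithm.
f_1 = 7x_1x_2 - 70, LT = x_1x_2.
f_2 = -x_1x_2 + 4x_1 - 4x_2^{2} + 102, LT = x_1x_2.

S(f_1,f_2): lcm = x_1x_2. S = 4x_1 - 4x_2^{2} + 92.
  leading term x_1: no divisor's leading term divides it; move 4x_1 to the remainder.
  leading term x_2^{2}: no divisor's leading term divides it; move -4x_2^{2} to the remainder.
  leading term 1: no divisor's leading term divides it; move 92 to the remainder.
  remainder 4x_1 - 4x_2^{2} + 92 ≠ 0; add h_3 = 4x_1 - 4x_2^{2} + 92 to the basis.

S(f_1,h_3): lcm = x_1x_2. S = x_2^{3} - 23x_2 - 10.
  leading term x_2^{3}: no divisor's leading term divides it; move x_2^{3} to the remainder.
  leading term x_2: no divisor's leading term divides it; move -23x_2 to the remainder.
  leading term 1: no divisor's leading term divides it; move -10 to the remainder.
  remainder x_2^{3} - 23x_2 - 10 ≠ 0; add h_4 = x_2^{3} - 23x_2 - 10 to the basis.

S(f_2,h_3): lcm = x_1x_2. S = -4x_1 + x_2^{3} + 4x_2^{2} - 23x_2 - 102.
  leading term x_1: subtract (-1)·h_3 from -4x_1 + x_2^{3} + 4x_2^{2} - 23x_2 - 102 → x_2^{3} - 23x_2 - 10
  leading term x_2^{3}: subtract (1)·h_4 from x_2^{3} - 23x_2 - 10 → 0
  remainder 0.

S(f_1,h_4): lcm = x_1x_2^{3}. S = 23x_1x_2 + 10x_1 - 10x_2^{2}.
  leading term x_1x_2: subtract (\tfrac{23}{7})·f_1 from 23x_1x_2 + 10x_1 - 10x_2^{2} → 10x_1 - 10x_2^{2} + 230
  leading term x_1: subtract (\tfrac{5}{2})·h_3 from 10x_1 - 10x_2^{2} + 230 → 0
  remainder 0.

S(f_2,h_4): lcm = x_1x_2^{3}. S = -4x_1x_2^{2} + 23x_1x_2 + 10x_1 + 4x_2^{4} - 102x_2^{2}.
  leading term x_1x_2^{2}: subtract (-\tfrac{4}{7}x_2)·f_1 from -4x_1x_2^{2} + 23x_1x_2 + 10x_1 + 4x_2^{4} - 102x_2^{2} → 23x_1x_2 + 10x_1 + 4x_2^{4} - 102x_2^{2} - 40x_2
  leading term x_1x_2: subtract (\tfrac{23}{7})·f_1 from 23x_1x_2 + 10x_1 + 4x_2^{4} - 102x_2^{2} - 40x_2 → 10x_1 + 4x_2^{4} - 102x_2^{2} - 40x_2 + 230
  leading term x_1: subtract (\tfrac{5}{2})·h_3 from 10x_1 + 4x_2^{4} - 102x_2^{2} - 40x_2 + 230 → 4x_2^{4} - 92x_2^{2} - 40x_2
  leading term x_2^{4}: subtract (4x_2)·h_4 from 4x_2^{4} - 92x_2^{2} - 40x_2 → 0
  remainder 0.

S(h_3,h_4): leading monomials are coprime, so the S-polynomial reduces to 0 (Buchberger's first criterion).
Every S-polynomial of the final basis reduces to 0, so we have a Gröbner basis.
Inter-reduce: drop elements whose leading term is divisible by another's, tail-reduce, and make monic.
Reduced Gröbner basis: {x_1 - x_2^{2} + 23, x_2^{3} - 23x_2 - 10}.

Elimination: the polynomial x_2^{3} - 23x_2 - 10 lies in the elimination ideal for x_2, so x_2 ∈ {5, -5/2 - sqrt(17)/2, -5/2 + sqrt(17)/2}. For each such x_2, the remaining basis elements (now univariate) give the rest of the solution.
  x_2 = 5: the earlier basis element becomes x_1 - 2 = 0, giving x_1 = 2 — point (2, 5).
  x_2 = -5/2 - sqrt(17)/2: the earlier basis element becomes x_1 - 5*sqrt(17)/2 + 25/2 = 0, giving x_1 = -25/2 + 5*sqrt(17)/2 — point (-25/2 + 5*sqrt(17)/2, -5/2 - sqrt(17)/2).
  x_2 = -5/2 + sqrt(17)/2: the earlier basis element becomes x_1 + 5*sqrt(17)/2 + 25/2 = 0, giving x_1 = -25/2 - 5*sqrt(17)/2 — point (-25/2 - 5*sqrt(17)/2, -5/2 + sqrt(17)/2).

{(2, 5), (-25/2 + 5*sqrt(17)/2, -5/2 - sqrt(17)/2), (-25/2 - 5*sqrt(17)/2, -5/2 + sqrt(17)/2)}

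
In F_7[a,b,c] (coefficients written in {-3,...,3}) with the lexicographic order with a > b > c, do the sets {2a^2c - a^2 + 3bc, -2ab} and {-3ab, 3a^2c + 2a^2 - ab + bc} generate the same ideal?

Yes, the ideals are equal.

Equality of ideals is decidable: compute both reduced Gröbner bases (unique for the ordering) and check whether they agree.
Buchberger on the first generating set:
f_1 = 2a^2c - a^2 + 3bc, LT = a^2c.
f_2 = -2ab, LT = ab.

S(f_1,f_2): lcm = a^2bc. S = 3a^2b - 2b^2c.
  leading term a^2b: subtract (2a)·f_2 from 3a^2b - 2b^2c → -2b^2c
  leading term b^2c: no divisor's leading term divides it; move -2b^2c to the remainder.
  remainder -2b^2c ≠ 0; add g_3 = -2b^2c to the basis.

The other S-polynomials (S(f_1,g_3), S(f_2,g_3)) all reduce to 0 modulo the current basis, so we have a Gröbner basis.
Inter-reduce: drop elements whose leading term is divisible by another's, tail-reduce, and make monic.
Reduced Gröbner basis: {a^2c + 3a^2 - 2bc, ab, b^2c}.

Buchberger on the second generating set:
h_1 = -3ab, LT = ab.
h_2 = 3a^2c + 2a^2 - ab + bc, LT = a^2c.

S(h_1,h_2): lcm = a^2bc. S = -3a^2b - 2ab^2 + 2b^2c.
  leading term a^2b: subtract (a)·h_1 from -3a^2b - 2ab^2 + 2b^2c → -2ab^2 + 2b^2c
  leading term ab^2: subtract (3b)·h_1 from -2ab^2 + 2b^2c → 2b^2c
  leading term b^2c: no divisor's leading term divides it; move 2b^2c to the remainder.
  remainder 2b^2c ≠ 0; add k_3 = 2b^2c to the basis.

The other S-polynomials (S(h_1,k_3), S(h_2,k_3)) all reduce to 0 modulo the current basis, so we have a Gröbner basis.
Inter-reduce: drop elements whose leading term is divisible by another's, tail-reduce, and make monic.
Reduced Gröbner basis: {a^2c + 3a^2 - 2bc, ab, b^2c}.

These coincide, so the ideals are equal.
The same test decides containment: I ⊆ J iff every generator of I reduces to 0 modulo a Gröbner basis of J.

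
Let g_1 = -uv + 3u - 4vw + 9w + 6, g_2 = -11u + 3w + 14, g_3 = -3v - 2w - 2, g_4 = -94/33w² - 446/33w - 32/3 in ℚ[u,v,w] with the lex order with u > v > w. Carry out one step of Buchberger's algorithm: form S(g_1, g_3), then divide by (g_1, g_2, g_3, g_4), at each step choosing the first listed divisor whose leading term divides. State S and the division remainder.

lcm(LM(g_1), LM(g_3)) = uv.
S = (lcm/LT(g_1))·g_1 − (lcm/LT(g_3))·g_3 = -⅔uw - 11/3u + 4vw - 9w - 6.
Reduce S modulo (g_1, g_2, g_3, g_4) in that order:
  leading term uw: subtract (2/33w)·g_2 from -⅔uw - 11/3u + 4vw - 9w - 6 → -11/3u + 4vw - 2/11w² - 325/33w - 6
  leading term u: subtract (⅓)·g_2 from -11/3u + 4vw - 2/11w² - 325/33w - 6 → 4vw - 2/11w² - 358/33w - 32/3
  leading term vw: subtract (-4/3w)·g_3 from 4vw - 2/11w² - 358/33w - 32/3 → -94/33w² - 446/33w - 32/3
  leading term w²: subtract (1)·g_4 from -94/33w² - 446/33w - 32/3 → 0
The remainder is 0, so this S-polynomial contributes no new basis element.

S(g_1, g_3) = -⅔uw - 11/3u + 4vw - 9w - 6; remainder on division = 0.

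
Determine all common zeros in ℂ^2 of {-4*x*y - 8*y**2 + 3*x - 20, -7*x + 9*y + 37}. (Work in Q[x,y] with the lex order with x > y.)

Compute a lex Gröbner basis by Buchberger's algorithm.
f_1 = -4*x*y + 3*x - 8*y**2 - 20, LT = x*y.
f_2 = -7*x + 9*y + 37, LT = x.

S(f_1,f_2): lcm = x*y. S = -3/4*x + 23/7*y**2 + 37/7*y + 5.
  reduce S modulo (f_1, f_2):
  remainder 23/7*y**2 + 121/28*y + 29/28 ≠ 0; add h_3 = 23/7*y**2 + 121/28*y + 29/28 to the basis.

The other S-polynomials (S(f_1,h_3), S(f_2,h_3)) all reduce to 0 modulo the current basis, so we have a Gröbner basis.
Inter-reduce: drop elements whose leading term is divisible by another's, tail-reduce, and make monic.
Reduced Gröbner basis: {x - 9/7*y - 37/7, y**2 + 121/92*y + 29/92}.

Since the basis is lex-ordered, y**2 + 121/92*y + 29/92 is univariate in y. Its roots are {-1, -29/92}. Back-substituting each root into the other basis elements fixes the other coordinates.
  y = -1: the earlier basis element becomes x - 4 = 0, giving x = 4 — point (4, -1).
  y = -29/92: the earlier basis element becomes x - 449/92 = 0, giving x = 449/92 — point (449/92, -29/92).

{(4, -1), (449/92, -29/92)}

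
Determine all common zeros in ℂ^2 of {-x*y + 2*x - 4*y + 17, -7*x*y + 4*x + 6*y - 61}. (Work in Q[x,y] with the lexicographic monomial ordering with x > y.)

{(-71/5, 19/17), (-1, 5)}

Compute a lex Gröbner basis by Buchberger's algorithm.
f_1 = -x*y + 2*x - 4*y + 17, LT = x*y.
f_2 = -7*x*y + 4*x + 6*y - 61, LT = x*y.

S(f_1,f_2): lcm = x*y. S = -10/7*x + 34/7*y - 180/7.
  reduce S modulo (f_1, f_2):
  remainder -10/7*x + 34/7*y - 180/7 ≠ 0; add h_3 = -10/7*x + 34/7*y - 180/7 to the basis.

S(f_1,h_3): lcm = x*y. S = -2*x + 17/5*y**2 - 14*y - 17.
  reduce S modulo (f_1, f_2, h_3):
  remainder 17/5*y**2 - 104/5*y + 19 ≠ 0; add h_4 = 17/5*y**2 - 104/5*y + 19 to the basis.

The other S-polynomials (S(f_2,h_3), S(f_1,h_4), S(f_2,h_4), S(h_3,h_4)) all reduce to 0 modulo the current basis, so we have a Gröbner basis.
Inter-reduce: drop elements whose leading term is divisible by another's, tail-reduce, and make monic.
Reduced Gröbner basis: {x - 17/5*y + 18, y**2 - 104/17*y + 95/17}.

A lex Gröbner basis eliminates variables successively. Here y**2 - 104/17*y + 95/17 depends only on y, with roots {19/17, 5}; lifting each root through the earlier basis elements recovers the full solutions.
  y = 19/17: the earlier basis element becomes x + 71/5 = 0, giving x = -71/5 — point (-71/5, 19/17).
  y = 5: the earlier basis element becomes x + 1 = 0, giving x = -1 — point (-1, 5).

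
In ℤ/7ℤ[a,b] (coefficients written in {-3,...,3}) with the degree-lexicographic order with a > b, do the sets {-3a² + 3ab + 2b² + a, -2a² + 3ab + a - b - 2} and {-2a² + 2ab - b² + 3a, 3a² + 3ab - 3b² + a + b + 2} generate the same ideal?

Since reduced Gröbner bases are canonical representatives of ideals under a given ordering, it suffices to compute and compare them.
Buchberger on the first generating set:
f_1 = -3a² + 3ab + 2b² + a, LT = a².
f_2 = -2a² + 3ab + a - b - 2, LT = a².

S(f_1,f_2): lcm = a². S = -3ab - 3b² - a + 3b - 1.
  leading term ab: no divisor's leading term divides it; move -3ab to the remainder.
  leading term b²: no divisor's leading term divides it; move -3b² to the remainder.
  leading term a: no divisor's leading term divides it; move -a to the remainder.
  leading term b: no divisor's leading term divides it; move 3b to the remainder.
  leading term 1: no divisor's leading term divides it; move -1 to the remainder.
  remainder -3ab - 3b² - a + 3b - 1 ≠ 0; add g_3 = -3ab - 3b² - a + 3b - 1 to the basis.

S(f_1,g_3): lcm = a²b. S = -2ab² - 3b³ + 2a² + 3ab + 2a.
  leading term ab²: subtract (3b)·g_3 from -2ab² - 3b³ + 2a² + 3ab + 2a → -b³ + 2a² - ab - 2b² + 2a + 3b
  leading term b³: no divisor's leading term divides it; move -b³ to the remainder.
  leading term a²: subtract (-3)·f_1 from 2a² - ab - 2b² + 2a + 3b → ab - 3b² - 2a + 3b
  leading term ab: subtract (2)·g_3 from ab - 3b² - 2a + 3b → 3b² - 3b + 2
  leading term b²: no divisor's leading term divides it; move 3b² to the remainder.
  leading term b: no divisor's leading term divides it; move -3b to the remainder.
  leading term 1: no divisor's leading term divides it; move 2 to the remainder.
  remainder -b³ + 3b² - 3b + 2 ≠ 0; add g_4 = -b³ + 3b² - 3b + 2 to the basis.

The other S-polynomials (S(f_2,g_3), S(f_1,g_4), S(f_2,g_4), S(g_3,g_4)) all reduce to 0 modulo the current basis, so we have a Gröbner basis.
Inter-reduce: drop elements whose leading term is divisible by another's, tail-reduce, and make monic.
Reduced Gröbner basis: {b³ - 3b² + 3b - 2, a² - 2b² - b - 2, ab + b² - 2a - b - 2}.

Buchberger on the second generating set:
h_1 = -2a² + 2ab - b² + 3a, LT = a².
h_2 = 3a² + 3ab - 3b² + a + b + 2, LT = a².

S(h_1,h_2): lcm = a². S = -2ab - 2b² - 3a + 2b - 3.
  leading term ab: no divisor's leading term divides it; move -2ab to the remainder.
  leading term b²: no divisor's leading term divides it; move -2b² to the remainder.
  leading term a: no divisor's leading term divides it; move -3a to the remainder.
  leading term b: no divisor's leading term divides it; move 2b to the remainder.
  leading term 1: no divisor's leading term divides it; move -3 to the remainder.
  remainder -2ab - 2b² - 3a + 2b - 3 ≠ 0; add k_3 = -2ab - 2b² - 3a + 2b - 3 to the basis.

S(h_1,k_3): lcm = a²b. S = -2ab² - 3b³ + 2a² + 3ab + 2a.
  leading term ab²: subtract (b)·k_3 from -2ab² - 3b³ + 2a² + 3ab + 2a → -b³ + 2a² - ab - 2b² + 2a + 3b
  leading term b³: no divisor's leading term divides it; move -b³ to the remainder.
  leading term a²: subtract (-1)·h_1 from 2a² - ab - 2b² + 2a + 3b → ab - 3b² - 2a + 3b
  leading term ab: subtract (3)·k_3 from ab - 3b² - 2a + 3b → 3b² - 3b + 2
  leading term b²: no divisor's leading term divides it; move 3b² to the remainder.
  leading term b: no divisor's leading term divides it; move -3b to the remainder.
  leading term 1: no divisor's leading term divides it; move 2 to the remainder.
  remainder -b³ + 3b² - 3b + 2 ≠ 0; add k_4 = -b³ + 3b² - 3b + 2 to the basis.

The other S-polynomials (S(h_2,k_3), S(h_1,k_4), S(h_2,k_4), S(k_3,k_4)) all reduce to 0 modulo the current basis, so we have a Gröbner basis.
Inter-reduce: drop elements whose leading term is divisible by another's, tail-reduce, and make monic.
Reduced Gröbner basis: {b³ - 3b² + 3b - 2, a² - 2b² - b - 2, ab + b² - 2a - b - 2}.

Same reduced basis, so the two generating sets span the same ideal.

Yes, the ideals are equal.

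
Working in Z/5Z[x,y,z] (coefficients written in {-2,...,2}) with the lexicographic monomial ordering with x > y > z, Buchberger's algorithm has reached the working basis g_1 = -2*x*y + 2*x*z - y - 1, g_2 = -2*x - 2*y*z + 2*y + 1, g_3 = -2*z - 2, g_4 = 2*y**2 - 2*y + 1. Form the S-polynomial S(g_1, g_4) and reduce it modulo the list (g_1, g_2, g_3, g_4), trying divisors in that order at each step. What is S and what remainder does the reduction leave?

lcm(LM(g_1), LM(g_4)) = x*y**2.
S = (lcm/LT(g_1))·g_1 − (lcm/LT(g_4))·g_4 = -x*y*z + x*y + 2*x - 2*y**2 - 2*y.
Reduce S modulo (g_1, g_2, g_3, g_4) in that order:
  leading term x*y*z: subtract (-2*z)·g_1 from -x*y*z + x*y + 2*x - 2*y**2 - 2*y → x*y - x*z**2 + 2*x - 2*y**2 - 2*y*z - 2*y - 2*z
  leading term x*y: subtract (2)·g_1 from x*y - x*z**2 + 2*x - 2*y**2 - 2*y*z - 2*y - 2*z → -x*z**2 + x*z + 2*x - 2*y**2 - 2*y*z - 2*z + 2
  leading term x*z**2: subtract (-2*z**2)·g_2 from -x*z**2 + x*z + 2*x - 2*y**2 - 2*y*z - 2*z + 2 → x*z + 2*x - 2*y**2 + y*z**3 - y*z**2 - 2*y*z + 2*z**2 - 2*z + 2
  leading term x*z: subtract (2*z)·g_2 from x*z + 2*x - 2*y**2 + y*z**3 - y*z**2 - 2*y*z + 2*z**2 - 2*z + 2 → 2*x - 2*y**2 + y*z**3 - 2*y*z**2 - y*z + 2*z**2 + z + 2
  leading term x: subtract (-1)·g_2 from 2*x - 2*y**2 + y*z**3 - 2*y*z**2 - y*z + 2*z**2 + z + 2 → -2*y**2 + y*z**3 - 2*y*z**2 + 2*y*z + 2*y + 2*z**2 + z - 2
  leading term y**2: subtract (-1)·g_4 from -2*y**2 + y*z**3 - 2*y*z**2 + 2*y*z + 2*y + 2*z**2 + z - 2 → y*z**3 - 2*y*z**2 + 2*y*z + 2*z**2 + z - 1
  leading term y*z**3: subtract (2*y*z**2)·g_3 from y*z**3 - 2*y*z**2 + 2*y*z + 2*z**2 + z - 1 → 2*y*z**2 + 2*y*z + 2*z**2 + z - 1
  leading term y*z**2: subtract (-y*z)·g_3 from 2*y*z**2 + 2*y*z + 2*z**2 + z - 1 → 2*z**2 + z - 1
  leading term z**2: subtract (-z)·g_3 from 2*z**2 + z - 1 → -z - 1
  leading term z: subtract (-2)·g_3 from -z - 1 → 0
The remainder is 0, so this S-polynomial contributes no new basis element.

S(g_1, g_4) = -x*y*z + x*y + 2*x - 2*y**2 - 2*y; remainder on division = 0.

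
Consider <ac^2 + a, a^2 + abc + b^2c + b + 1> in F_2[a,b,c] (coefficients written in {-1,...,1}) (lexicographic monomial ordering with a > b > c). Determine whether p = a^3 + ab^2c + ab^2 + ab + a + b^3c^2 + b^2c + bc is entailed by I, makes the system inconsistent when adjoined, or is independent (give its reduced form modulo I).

First compute the reduced Gröbner basis of I by Buchberger's algorithm.
f_1 = ac^2 + a, LT = ac^2.
f_2 = a^2 + abc + b^2c + b + 1, LT = a^2.

S(f_1,f_2): lcm = a^2c^2. S = a^2 + abc^3 + b^2c^3 + bc^2 + c^2.
  leading term a^2: subtract (1)·f_2 from a^2 + abc^3 + b^2c^3 + bc^2 + c^2 → abc^3 + abc + b^2c^3 + b^2c + bc^2 + b + c^2 + 1
  leading term abc^3: subtract (bc)·f_1 from abc^3 + abc + b^2c^3 + b^2c + bc^2 + b + c^2 + 1 → b^2c^3 + b^2c + bc^2 + b + c^2 + 1
  leading term b^2c^3: no divisor's leading term divides it; move b^2c^3 to the remainder.
  leading term b^2c: no divisor's leading term divides it; move b^2c to the remainder.
  leading term bc^2: no divisor's leading term divides it; move bc^2 to the remainder.
  leading term b: no divisor's leading term divides it; move b to the remainder.
  leading term c^2: no divisor's leading term divides it; move c^2 to the remainder.
  leading term 1: no divisor's leading term divides it; move 1 to the remainder.
  remainder b^2c^3 + b^2c + bc^2 + b + c^2 + 1 ≠ 0; add h_3 = b^2c^3 + b^2c + bc^2 + b + c^2 + 1 to the basis.

The other S-polynomials (S(f_1,h_3), S(f_2,h_3)) all reduce to 0 modulo the current basis, so we have a Gröbner basis.
Inter-reduce: drop elements whose leading term is divisible by another's, tail-reduce, and make monic.
Reduced Gröbner basis: {a^2 + abc + b^2c + b + 1, ac^2 + a, b^2c^3 + b^2c + bc^2 + b + c^2 + 1}.
Label its elements g_1 = a^2 + abc + b^2c + b + 1, g_2 = ac^2 + a, g_3 = b^2c^3 + b^2c + bc^2 + b + c^2 + 1.

Reduce p = a^3 + ab^2c + ab^2 + ab + a + b^3c^2 + b^2c + bc modulo G:
  leading term a^3: subtract (a)·g_1 from a^3 + ab^2c + ab^2 + ab + a + b^3c^2 + b^2c + bc → a^2bc + ab^2 + b^3c^2 + b^2c + bc
  leading term a^2bc: subtract (bc)·g_1 from a^2bc + ab^2 + b^3c^2 + b^2c + bc → ab^2c^2 + ab^2
  leading term ab^2c^2: subtract (b^2)·g_2 from ab^2c^2 + ab^2 → 0
  normal form = 0.
Since the normal form is 0, p ∈ I.

a^3 + ab^2c + ab^2 + ab + a + b^3c^2 + b^2c + bc lies in I (it reduces to 0).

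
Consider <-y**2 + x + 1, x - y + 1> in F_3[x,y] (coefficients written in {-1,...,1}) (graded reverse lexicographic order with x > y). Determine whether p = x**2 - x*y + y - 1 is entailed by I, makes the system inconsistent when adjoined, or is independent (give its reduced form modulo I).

x**2 - x*y + y - 1 lies in I (it reduces to 0).

First compute the reduced Gröbner basis of I by Buchberger's algorithm.
f_1 = -y**2 + x + 1, LT = y**2.
f_2 = x - y + 1, LT = x.

S(f_1,f_2): leading monomials are coprime, so the S-polynomial reduces to 0 (Buchberger's first criterion).
Every S-polynomial of the final basis reduces to 0, so we have a Gröbner basis.
Inter-reduce: drop elements whose leading term is divisible by another's, tail-reduce, and make monic.
Reduced Gröbner basis: {y**2 - y, x - y + 1}.
Label its elements g_1 = y**2 - y, g_2 = x - y + 1.

Reduce p = x**2 - x*y + y - 1 modulo G:
  leading term x**2: subtract (x)·g_2 from x**2 - x*y + y - 1 → -x + y - 1
  leading term x: subtract (-1)·g_2 from -x + y - 1 → 0
  normal form = 0.
Since the normal form is 0, p ∈ I.

Ideal membership is decidable via reduction modulo a Gröbner basis.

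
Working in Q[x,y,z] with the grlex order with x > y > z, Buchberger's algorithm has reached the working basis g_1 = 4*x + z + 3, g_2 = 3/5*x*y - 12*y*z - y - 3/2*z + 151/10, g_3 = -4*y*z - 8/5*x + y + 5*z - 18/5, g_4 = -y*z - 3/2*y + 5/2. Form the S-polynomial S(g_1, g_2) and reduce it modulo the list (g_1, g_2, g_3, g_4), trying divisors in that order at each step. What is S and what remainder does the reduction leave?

S(g_1, g_2) = 81/4*y*z + 29/12*y + 5/2*z - 151/6; remainder on division = 359/48*y + 2387/80*z - 2239/60.

lcm(LM(g_1), LM(g_2)) = x*y.
S = (lcm/LT(g_1))·g_1 − (lcm/LT(g_2))·g_2 = 81/4*y*z + 29/12*y + 5/2*z - 151/6.
Reduce S modulo (g_1, g_2, g_3, g_4) in that order:
  leading term y*z: subtract (-81/16)·g_3 from 81/4*y*z + 29/12*y + 5/2*z - 151/6 → -81/10*x + 359/48*y + 445/16*z - 5207/120
  leading term x: subtract (-81/40)·g_1 from -81/10*x + 359/48*y + 445/16*z - 5207/120 → 359/48*y + 2387/80*z - 2239/60
  leading term y: no divisor's leading term divides it; move 359/48*y to the remainder.
  leading term z: no divisor's leading term divides it; move 2387/80*z to the remainder.
  leading term 1: no divisor's leading term divides it; move -2239/60 to the remainder.
The remainder 359/48*y + 2387/80*z - 2239/60 is nonzero, so it would be added as the next basis element.
This is the inner loop of Buchberger's algorithm — each nonzero remainder becomes a new basis element.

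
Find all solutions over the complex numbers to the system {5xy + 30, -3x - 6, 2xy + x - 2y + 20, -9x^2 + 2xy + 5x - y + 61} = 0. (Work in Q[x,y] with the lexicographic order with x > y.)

{(-2, 3)}

Compute a lex Gröbner basis by Buchberger's algorithm.
f_1 = 5xy + 30, LT = xy.
f_2 = -3x - 6, LT = x.
f_3 = 2xy + x - 2y + 20, LT = xy.
f_4 = -9x^2 + 2xy + 5x - y + 61, LT = x^2.

S(f_1,f_2): lcm = xy. S = -2y + 6.
  reduce S modulo (f_1, f_2, f_3, f_4):
  remainder -2y + 6 ≠ 0; add h_5 = -2y + 6 to the basis.

The other S-polynomials (S(f_1,f_3), S(f_1,f_4), S(f_2,f_3), S(f_2,f_4), S(f_3,f_4), S(f_1,h_5), S(f_2,h_5), S(f_3,h_5), S(f_4,h_5)) all reduce to 0 modulo the current basis, so we have a Gröbner basis.
Inter-reduce: drop elements whose leading term is divisible by another's, tail-reduce, and make monic.
Reduced Gröbner basis: {x + 2, y - 3}.

A lex Gröbner basis eliminates variables successively. Here y - 3 depends only on y, with roots {3}; lifting each root through the earlier basis elements recovers the full solutions.
  y = 3: the earlier basis element becomes x + 2 = 0, giving x = -2 — point (-2, 3).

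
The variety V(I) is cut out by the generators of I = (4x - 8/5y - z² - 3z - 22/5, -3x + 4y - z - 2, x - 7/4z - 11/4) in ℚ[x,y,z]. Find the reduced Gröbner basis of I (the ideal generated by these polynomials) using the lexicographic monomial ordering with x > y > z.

G = {x - 7/4z - 11/4, y - 25/16z - 41/16, z² - 3/2z - 5/2}

This is the nonlinear analogue of row-reducing a linear system.

f_1 = 4x - 8/5y - z² - 3z - 22/5, LT = x.
f_2 = -3x + 4y - z - 2, LT = x.
f_3 = x - 7/4z - 11/4, LT = x.

S(f_1,f_2): lcm = x. S = 14/15y - ¼z² - 13/12z - 53/30.
  leading term y: no divisor's leading term divides it; move 14/15y to the remainder.
  leading term z²: no divisor's leading term divides it; move -¼z² to the remainder.
  leading term z: no divisor's leading term divides it; move -13/12z to the remainder.
  leading term 1: no divisor's leading term divides it; move -53/30 to the remainder.
  remainder 14/15y - ¼z² - 13/12z - 53/30 ≠ 0; add g_4 = 14/15y - ¼z² - 13/12z - 53/30 to the basis.

S(f_1,f_3): lcm = x. S = -⅖y - ¼z² + z + 33/20.
  leading term y: subtract (-3/7)·g_4 from -⅖y - ¼z² + z + 33/20 → -5/14z² + 15/28z + 25/28
  leading term z²: no divisor's leading term divides it; move -5/14z² to the remainder.
  leading term z: no divisor's leading term divides it; move 15/28z to the remainder.
  leading term 1: no divisor's leading term divides it; move 25/28 to the remainder.
  remainder -5/14z² + 15/28z + 25/28 ≠ 0; add g_5 = -5/14z² + 15/28z + 25/28 to the basis.

The other S-polynomials (S(f_2,f_3), S(f_1,g_4), S(f_2,g_4), S(f_3,g_4), S(f_1,g_5), S(f_2,g_5), S(f_3,g_5), S(g_4,g_5)) all reduce to 0 modulo the current basis, so we have a Gröbner basis.
Inter-reduce: drop elements whose leading term is divisible by another's, tail-reduce, and make monic.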